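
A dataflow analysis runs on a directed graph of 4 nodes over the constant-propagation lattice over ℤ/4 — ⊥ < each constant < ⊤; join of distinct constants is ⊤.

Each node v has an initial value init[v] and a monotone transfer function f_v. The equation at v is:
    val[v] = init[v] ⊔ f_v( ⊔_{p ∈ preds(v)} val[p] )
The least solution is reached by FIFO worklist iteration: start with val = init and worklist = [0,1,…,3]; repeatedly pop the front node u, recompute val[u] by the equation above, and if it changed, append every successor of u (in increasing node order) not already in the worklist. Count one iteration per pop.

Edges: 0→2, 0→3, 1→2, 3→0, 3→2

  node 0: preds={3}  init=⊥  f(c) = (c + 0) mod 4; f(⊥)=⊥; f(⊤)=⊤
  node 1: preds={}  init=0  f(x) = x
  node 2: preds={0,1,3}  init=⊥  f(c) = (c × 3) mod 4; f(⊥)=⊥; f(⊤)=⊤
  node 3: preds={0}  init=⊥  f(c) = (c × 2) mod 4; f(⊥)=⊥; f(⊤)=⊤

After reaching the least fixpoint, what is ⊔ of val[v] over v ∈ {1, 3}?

Trace (4 dequeues):
  [1] u=0 | in ⊥ | out ⊥ | ==
  [2] u=1 | in ⊥ | out 0 | ==
  [3] u=2 | in 0 | out 0 | prev ⊥ | push {}
  [4] u=3 | in ⊥ | out ⊥ | ==

Converged values:
  [0] ⊥
  [1] 0
  [2] 0
  [3] ⊥

0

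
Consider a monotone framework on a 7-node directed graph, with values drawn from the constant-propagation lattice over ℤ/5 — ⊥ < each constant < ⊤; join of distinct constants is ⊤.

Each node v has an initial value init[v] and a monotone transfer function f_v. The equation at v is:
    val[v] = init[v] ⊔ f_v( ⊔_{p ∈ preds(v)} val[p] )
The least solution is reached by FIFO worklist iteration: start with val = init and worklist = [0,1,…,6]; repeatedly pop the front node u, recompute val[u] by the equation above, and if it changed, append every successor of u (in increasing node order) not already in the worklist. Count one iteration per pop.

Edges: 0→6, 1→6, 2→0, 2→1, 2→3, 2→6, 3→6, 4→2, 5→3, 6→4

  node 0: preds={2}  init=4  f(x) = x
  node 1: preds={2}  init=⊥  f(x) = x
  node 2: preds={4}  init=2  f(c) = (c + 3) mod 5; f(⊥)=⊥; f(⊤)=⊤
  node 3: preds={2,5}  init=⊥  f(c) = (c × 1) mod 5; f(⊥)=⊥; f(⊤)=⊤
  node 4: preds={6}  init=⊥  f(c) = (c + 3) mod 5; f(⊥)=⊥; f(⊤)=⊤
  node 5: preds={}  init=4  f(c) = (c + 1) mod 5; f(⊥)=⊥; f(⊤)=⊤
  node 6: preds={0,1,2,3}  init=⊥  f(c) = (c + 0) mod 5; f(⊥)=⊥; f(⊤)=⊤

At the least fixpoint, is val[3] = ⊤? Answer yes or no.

Trace (13 dequeues):
  [1] u=0 | in 2 | out ⊤ | prev 4 | push {}
  [2] u=1 | in 2 | out 2 | prev ⊥ | push {}
  [3] u=2 | in ⊥ | out 2 | ==
  [4] u=3 | in ⊤ | out ⊤ | prev ⊥ | push {}
  [5] u=4 | in ⊥ | out ⊥ | ==
  [6] u=5 | in ⊥ | out 4 | ==
  [7] u=6 | in ⊤ | out ⊤ | prev ⊥ | push {4}
  [8] u=4 | in ⊤ | out ⊤ | prev ⊥ | push {2}
  [9] u=2 | in ⊤ | out ⊤ | prev 2 | push {0,1,3,6}
  [10] u=0 | in ⊤ | out ⊤ | ==
  [11] u=1 | in ⊤ | out ⊤ | prev 2 | push {}
  [12] u=3 | in ⊤ | out ⊤ | ==
  [13] u=6 | in ⊤ | out ⊤ | ==

Converged values:
  [0] ⊤
  [1] ⊤
  [2] ⊤
  [3] ⊤
  [4] ⊤
  [5] 4
  [6] ⊤

yes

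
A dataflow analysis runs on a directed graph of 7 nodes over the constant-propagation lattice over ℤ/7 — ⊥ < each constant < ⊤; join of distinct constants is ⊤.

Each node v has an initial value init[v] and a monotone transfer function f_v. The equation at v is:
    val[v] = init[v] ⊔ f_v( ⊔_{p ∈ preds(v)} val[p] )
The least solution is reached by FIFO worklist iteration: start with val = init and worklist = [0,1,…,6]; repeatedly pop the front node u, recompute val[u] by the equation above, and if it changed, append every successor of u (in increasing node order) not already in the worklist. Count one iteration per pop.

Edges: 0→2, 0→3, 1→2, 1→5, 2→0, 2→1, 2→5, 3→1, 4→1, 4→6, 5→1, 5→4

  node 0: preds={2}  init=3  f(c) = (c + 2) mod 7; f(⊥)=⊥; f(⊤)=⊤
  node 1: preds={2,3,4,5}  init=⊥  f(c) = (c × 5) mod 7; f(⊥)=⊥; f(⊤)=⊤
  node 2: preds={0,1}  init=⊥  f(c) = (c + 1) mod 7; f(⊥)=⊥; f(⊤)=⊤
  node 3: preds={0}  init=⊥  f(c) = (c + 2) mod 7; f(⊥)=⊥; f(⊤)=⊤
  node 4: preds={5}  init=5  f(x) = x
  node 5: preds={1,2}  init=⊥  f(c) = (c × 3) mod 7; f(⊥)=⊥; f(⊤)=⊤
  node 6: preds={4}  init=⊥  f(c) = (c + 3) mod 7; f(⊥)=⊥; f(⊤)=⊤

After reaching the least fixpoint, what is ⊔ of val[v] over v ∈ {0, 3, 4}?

Worklist (15 pops):
  #1 pop 0: in=⊥ → 3 (no change)
  #2 pop 1: in=5 → 4 (was ⊥); enqueue []
  #3 pop 2: in=⊤ → ⊤ (was ⊥); enqueue [0,1]
  #4 pop 3: in=3 → 5 (was ⊥); enqueue []
  #5 pop 4: in=⊥ → 5 (no change)
  #6 pop 5: in=⊤ → ⊤ (was ⊥); enqueue [4]
  #7 pop 6: in=5 → 1 (was ⊥); enqueue []
  #8 pop 0: in=⊤ → ⊤ (was 3); enqueue [2,3]
  #9 pop 1: in=⊤ → ⊤ (was 4); enqueue [5]
  #10 pop 4: in=⊤ → ⊤ (was 5); enqueue [1,6]
  #11 pop 2: in=⊤ → ⊤ (no change)
  #12 pop 3: in=⊤ → ⊤ (was 5); enqueue []
  #13 pop 5: in=⊤ → ⊤ (no change)
  #14 pop 1: in=⊤ → ⊤ (no change)
  #15 pop 6: in=⊤ → ⊤ (was 1); enqueue []

Fixpoint:
  val[0] = ⊤
  val[1] = ⊤
  val[2] = ⊤
  val[3] = ⊤
  val[4] = ⊤
  val[5] = ⊤
  val[6] = ⊤

⊤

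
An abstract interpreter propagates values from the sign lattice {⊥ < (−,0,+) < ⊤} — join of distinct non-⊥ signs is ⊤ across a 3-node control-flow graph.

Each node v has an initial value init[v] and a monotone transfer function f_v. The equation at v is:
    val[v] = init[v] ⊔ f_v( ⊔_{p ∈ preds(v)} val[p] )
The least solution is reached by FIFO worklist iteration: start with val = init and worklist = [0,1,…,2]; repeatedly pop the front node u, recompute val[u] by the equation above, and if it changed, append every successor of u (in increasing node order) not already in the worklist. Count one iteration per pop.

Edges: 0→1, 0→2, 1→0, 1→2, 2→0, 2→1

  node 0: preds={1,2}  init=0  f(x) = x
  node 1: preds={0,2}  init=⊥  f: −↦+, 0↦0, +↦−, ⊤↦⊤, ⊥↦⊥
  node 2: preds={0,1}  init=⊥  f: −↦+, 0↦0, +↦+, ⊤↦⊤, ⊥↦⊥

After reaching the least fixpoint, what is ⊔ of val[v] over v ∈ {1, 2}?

0

Trace (5 dequeues):
  [1] u=0 | in ⊥ | out 0 | ==
  [2] u=1 | in 0 | out 0 | prev ⊥ | push {0}
  [3] u=2 | in 0 | out 0 | prev ⊥ | push {1}
  [4] u=0 | in 0 | out 0 | ==
  [5] u=1 | in 0 | out 0 | ==

Converged values:
  [0] 0
  [1] 0
  [2] 0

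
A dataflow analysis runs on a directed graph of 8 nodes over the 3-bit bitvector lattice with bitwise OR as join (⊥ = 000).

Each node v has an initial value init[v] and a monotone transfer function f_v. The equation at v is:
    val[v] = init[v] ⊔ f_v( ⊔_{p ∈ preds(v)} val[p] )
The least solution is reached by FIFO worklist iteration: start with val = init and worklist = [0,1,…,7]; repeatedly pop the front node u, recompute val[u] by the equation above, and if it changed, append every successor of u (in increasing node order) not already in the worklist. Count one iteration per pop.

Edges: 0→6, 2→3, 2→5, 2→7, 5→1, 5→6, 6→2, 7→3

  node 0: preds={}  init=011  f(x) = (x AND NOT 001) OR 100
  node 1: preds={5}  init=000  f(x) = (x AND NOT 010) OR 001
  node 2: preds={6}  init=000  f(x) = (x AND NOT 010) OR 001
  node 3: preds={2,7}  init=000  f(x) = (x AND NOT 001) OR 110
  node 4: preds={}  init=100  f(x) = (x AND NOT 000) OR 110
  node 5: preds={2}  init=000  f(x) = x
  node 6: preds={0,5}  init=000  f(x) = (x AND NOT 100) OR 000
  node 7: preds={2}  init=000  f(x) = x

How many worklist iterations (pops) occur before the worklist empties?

Iteration log — 11 steps:
  step 1. node 0  ⊔preds=000  new=111  old=011  +wl: 
  step 2. node 1  ⊔preds=000  new=001  old=000  +wl: 
  step 3. node 2  ⊔preds=000  new=001  old=000  +wl: 
  step 4. node 3  ⊔preds=001  new=110  old=000  +wl: 
  step 5. node 4  ⊔preds=000  new=110  old=100  +wl: 
  step 6. node 5  ⊔preds=001  new=001  old=000  +wl: 1
  step 7. node 6  ⊔preds=111  new=011  old=000  +wl: 2
  step 8. node 7  ⊔preds=001  new=001  old=000  +wl: 3
  step 9. node 1  ⊔preds=001  new=001  stable
  step 10. node 2  ⊔preds=011  new=001  stable
  step 11. node 3  ⊔preds=001  new=110  stable

Least fixpoint reached:
  node 0: 111
  node 1: 001
  node 2: 001
  node 3: 110
  node 4: 110
  node 5: 001
  node 6: 011
  node 7: 001

11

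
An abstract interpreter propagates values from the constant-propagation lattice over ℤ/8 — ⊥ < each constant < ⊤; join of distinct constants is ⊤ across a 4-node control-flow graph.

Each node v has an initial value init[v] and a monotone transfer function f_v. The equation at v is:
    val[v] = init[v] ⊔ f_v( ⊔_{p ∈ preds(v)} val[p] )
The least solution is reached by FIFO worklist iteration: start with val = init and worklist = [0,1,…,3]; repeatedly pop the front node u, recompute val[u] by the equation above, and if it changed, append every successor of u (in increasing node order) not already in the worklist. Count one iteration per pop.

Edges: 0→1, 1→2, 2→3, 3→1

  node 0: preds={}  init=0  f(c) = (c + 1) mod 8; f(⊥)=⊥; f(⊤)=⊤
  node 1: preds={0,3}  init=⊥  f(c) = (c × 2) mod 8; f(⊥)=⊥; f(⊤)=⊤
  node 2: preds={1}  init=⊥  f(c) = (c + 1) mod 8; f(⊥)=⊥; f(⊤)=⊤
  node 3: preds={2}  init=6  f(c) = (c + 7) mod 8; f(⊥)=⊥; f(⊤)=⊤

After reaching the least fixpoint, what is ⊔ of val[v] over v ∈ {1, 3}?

⊤

Trace (5 dequeues):
  [1] u=0 | in ⊥ | out 0 | ==
  [2] u=1 | in ⊤ | out ⊤ | prev ⊥ | push {}
  [3] u=2 | in ⊤ | out ⊤ | prev ⊥ | push {}
  [4] u=3 | in ⊤ | out ⊤ | prev 6 | push {1}
  [5] u=1 | in ⊤ | out ⊤ | ==

Converged values:
  [0] 0
  [1] ⊤
  [2] ⊤
  [3] ⊤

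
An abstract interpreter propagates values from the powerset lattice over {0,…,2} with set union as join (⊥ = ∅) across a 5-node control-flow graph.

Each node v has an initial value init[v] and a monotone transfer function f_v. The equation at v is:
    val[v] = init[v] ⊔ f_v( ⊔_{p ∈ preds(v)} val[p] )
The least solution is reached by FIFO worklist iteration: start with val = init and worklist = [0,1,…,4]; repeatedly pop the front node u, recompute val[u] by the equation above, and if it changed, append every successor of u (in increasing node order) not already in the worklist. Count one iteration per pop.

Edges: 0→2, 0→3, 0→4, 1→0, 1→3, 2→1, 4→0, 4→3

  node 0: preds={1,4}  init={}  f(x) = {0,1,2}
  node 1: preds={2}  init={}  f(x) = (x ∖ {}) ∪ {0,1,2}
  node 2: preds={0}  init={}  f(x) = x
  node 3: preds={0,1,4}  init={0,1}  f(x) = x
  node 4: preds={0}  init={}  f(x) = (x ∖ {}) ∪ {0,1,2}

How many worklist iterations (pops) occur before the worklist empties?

Trace (8 dequeues):
  [1] u=0 | in {} | out {0,1,2} | prev {} | push {}
  [2] u=1 | in {} | out {0,1,2} | prev {} | push {0}
  [3] u=2 | in {0,1,2} | out {0,1,2} | prev {} | push {1}
  [4] u=3 | in {0,1,2} | out {0,1,2} | prev {0,1} | push {}
  [5] u=4 | in {0,1,2} | out {0,1,2} | prev {} | push {3}
  [6] u=0 | in {0,1,2} | out {0,1,2} | ==
  [7] u=1 | in {0,1,2} | out {0,1,2} | ==
  [8] u=3 | in {0,1,2} | out {0,1,2} | ==

Converged values:
  [0] {0,1,2}
  [1] {0,1,2}
  [2] {0,1,2}
  [3] {0,1,2}
  [4] {0,1,2}

8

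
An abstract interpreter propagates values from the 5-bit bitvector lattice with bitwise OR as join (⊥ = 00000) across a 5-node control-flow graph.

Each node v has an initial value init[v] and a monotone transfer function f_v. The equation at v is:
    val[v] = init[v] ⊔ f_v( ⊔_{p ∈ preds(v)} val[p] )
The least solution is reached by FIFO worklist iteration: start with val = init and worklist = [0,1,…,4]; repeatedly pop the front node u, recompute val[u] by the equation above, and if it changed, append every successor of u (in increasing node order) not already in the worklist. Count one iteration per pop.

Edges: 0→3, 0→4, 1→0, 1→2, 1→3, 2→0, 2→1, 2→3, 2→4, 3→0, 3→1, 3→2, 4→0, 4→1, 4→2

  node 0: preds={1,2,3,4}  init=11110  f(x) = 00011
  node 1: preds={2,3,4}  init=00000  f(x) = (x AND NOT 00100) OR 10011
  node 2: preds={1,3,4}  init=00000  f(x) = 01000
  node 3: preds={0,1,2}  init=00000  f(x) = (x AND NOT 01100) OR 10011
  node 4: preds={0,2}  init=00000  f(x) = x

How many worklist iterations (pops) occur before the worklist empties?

Worklist (10 pops):
  #1 pop 0: in=00000 → 11111 (was 11110); enqueue []
  #2 pop 1: in=00000 → 10011 (was 00000); enqueue [0]
  #3 pop 2: in=10011 → 01000 (was 00000); enqueue [1]
  #4 pop 3: in=11111 → 10011 (was 00000); enqueue [2]
  #5 pop 4: in=11111 → 11111 (was 00000); enqueue []
  #6 pop 0: in=11111 → 11111 (no change)
  #7 pop 1: in=11111 → 11011 (was 10011); enqueue [0,3]
  #8 pop 2: in=11111 → 01000 (no change)
  #9 pop 0: in=11111 → 11111 (no change)
  #10 pop 3: in=11111 → 10011 (no change)

Fixpoint:
  val[0] = 11111
  val[1] = 11011
  val[2] = 01000
  val[3] = 10011
  val[4] = 11111

10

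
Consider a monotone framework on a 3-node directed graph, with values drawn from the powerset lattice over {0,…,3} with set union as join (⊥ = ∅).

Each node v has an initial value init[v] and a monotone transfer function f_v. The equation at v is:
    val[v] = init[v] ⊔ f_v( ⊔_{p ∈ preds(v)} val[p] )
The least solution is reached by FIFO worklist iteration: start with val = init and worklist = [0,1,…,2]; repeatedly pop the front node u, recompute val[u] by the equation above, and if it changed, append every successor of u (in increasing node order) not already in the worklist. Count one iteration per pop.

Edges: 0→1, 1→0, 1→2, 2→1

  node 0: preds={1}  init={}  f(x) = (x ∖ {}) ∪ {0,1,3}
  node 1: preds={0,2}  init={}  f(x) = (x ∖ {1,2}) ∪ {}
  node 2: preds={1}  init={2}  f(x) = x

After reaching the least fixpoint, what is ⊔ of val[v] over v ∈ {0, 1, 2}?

Worklist (5 pops):
  #1 pop 0: in={} → {0,1,3} (was {}); enqueue []
  #2 pop 1: in={0,1,2,3} → {0,3} (was {}); enqueue [0]
  #3 pop 2: in={0,3} → {0,2,3} (was {2}); enqueue [1]
  #4 pop 0: in={0,3} → {0,1,3} (no change)
  #5 pop 1: in={0,1,2,3} → {0,3} (no change)

Fixpoint:
  val[0] = {0,1,3}
  val[1] = {0,3}
  val[2] = {0,2,3}

{0,1,2,3}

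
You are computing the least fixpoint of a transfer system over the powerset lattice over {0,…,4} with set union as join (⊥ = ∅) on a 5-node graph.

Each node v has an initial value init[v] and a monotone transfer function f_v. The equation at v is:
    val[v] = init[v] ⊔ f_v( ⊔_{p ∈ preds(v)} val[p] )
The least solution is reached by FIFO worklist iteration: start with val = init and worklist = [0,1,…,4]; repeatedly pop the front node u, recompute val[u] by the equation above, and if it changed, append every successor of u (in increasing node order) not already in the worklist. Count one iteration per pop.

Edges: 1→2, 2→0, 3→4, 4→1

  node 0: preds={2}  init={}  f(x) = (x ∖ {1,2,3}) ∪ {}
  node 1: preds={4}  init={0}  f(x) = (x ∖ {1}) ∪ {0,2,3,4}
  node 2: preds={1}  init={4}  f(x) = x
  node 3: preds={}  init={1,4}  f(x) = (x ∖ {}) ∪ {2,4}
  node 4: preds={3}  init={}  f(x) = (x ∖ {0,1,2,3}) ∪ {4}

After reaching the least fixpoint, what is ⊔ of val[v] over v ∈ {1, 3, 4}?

{0,1,2,3,4}

Trace (7 dequeues):
  [1] u=0 | in {4} | out {4} | prev {} | push {}
  [2] u=1 | in {} | out {0,2,3,4} | prev {0} | push {}
  [3] u=2 | in {0,2,3,4} | out {0,2,3,4} | prev {4} | push {0}
  [4] u=3 | in {} | out {1,2,4} | prev {1,4} | push {}
  [5] u=4 | in {1,2,4} | out {4} | prev {} | push {1}
  [6] u=0 | in {0,2,3,4} | out {0,4} | prev {4} | push {}
  [7] u=1 | in {4} | out {0,2,3,4} | ==

Converged values:
  [0] {0,4}
  [1] {0,2,3,4}
  [2] {0,2,3,4}
  [3] {1,2,4}
  [4] {4}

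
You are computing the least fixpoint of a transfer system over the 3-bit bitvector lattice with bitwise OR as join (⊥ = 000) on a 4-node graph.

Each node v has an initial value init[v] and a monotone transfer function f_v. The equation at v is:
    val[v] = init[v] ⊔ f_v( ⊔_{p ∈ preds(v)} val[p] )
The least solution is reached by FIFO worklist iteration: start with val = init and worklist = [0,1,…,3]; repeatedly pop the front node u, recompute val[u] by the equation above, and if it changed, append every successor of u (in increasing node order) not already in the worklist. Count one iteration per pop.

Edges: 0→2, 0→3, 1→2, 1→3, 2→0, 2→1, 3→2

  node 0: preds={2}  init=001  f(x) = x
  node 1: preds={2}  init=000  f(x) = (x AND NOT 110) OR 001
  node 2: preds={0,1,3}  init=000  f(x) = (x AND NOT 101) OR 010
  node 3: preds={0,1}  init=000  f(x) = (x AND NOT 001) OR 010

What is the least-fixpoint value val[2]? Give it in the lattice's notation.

Worklist (8 pops):
  #1 pop 0: in=000 → 001 (no change)
  #2 pop 1: in=000 → 001 (was 000); enqueue []
  #3 pop 2: in=001 → 010 (was 000); enqueue [0,1]
  #4 pop 3: in=001 → 010 (was 000); enqueue [2]
  #5 pop 0: in=010 → 011 (was 001); enqueue [3]
  #6 pop 1: in=010 → 001 (no change)
  #7 pop 2: in=011 → 010 (no change)
  #8 pop 3: in=011 → 010 (no change)

Fixpoint:
  val[0] = 011
  val[1] = 001
  val[2] = 010
  val[3] = 010

010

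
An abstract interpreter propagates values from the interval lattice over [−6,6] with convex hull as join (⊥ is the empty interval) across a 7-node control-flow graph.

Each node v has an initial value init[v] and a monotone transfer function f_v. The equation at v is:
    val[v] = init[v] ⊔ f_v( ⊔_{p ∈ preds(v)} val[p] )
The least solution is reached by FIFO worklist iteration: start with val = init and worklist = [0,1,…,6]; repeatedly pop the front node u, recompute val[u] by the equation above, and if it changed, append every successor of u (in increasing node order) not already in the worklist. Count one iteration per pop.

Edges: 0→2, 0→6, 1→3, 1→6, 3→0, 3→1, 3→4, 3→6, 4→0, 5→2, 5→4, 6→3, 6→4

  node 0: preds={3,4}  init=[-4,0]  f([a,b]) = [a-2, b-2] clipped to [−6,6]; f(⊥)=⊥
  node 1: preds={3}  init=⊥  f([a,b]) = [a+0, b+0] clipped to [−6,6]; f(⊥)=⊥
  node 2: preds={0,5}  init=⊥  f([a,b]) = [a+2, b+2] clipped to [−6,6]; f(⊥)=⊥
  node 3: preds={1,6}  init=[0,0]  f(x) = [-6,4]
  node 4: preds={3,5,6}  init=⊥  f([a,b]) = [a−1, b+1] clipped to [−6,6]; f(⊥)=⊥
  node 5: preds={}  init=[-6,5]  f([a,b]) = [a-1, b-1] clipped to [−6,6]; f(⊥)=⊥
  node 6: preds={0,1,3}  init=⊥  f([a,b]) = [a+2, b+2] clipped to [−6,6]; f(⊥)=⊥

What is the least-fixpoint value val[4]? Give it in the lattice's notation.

Trace (13 dequeues):
  [1] u=0 | in [0,0] | out [-4,0] | ==
  [2] u=1 | in [0,0] | out [0,0] | prev ⊥ | push {}
  [3] u=2 | in [-6,5] | out [-4,6] | prev ⊥ | push {}
  [4] u=3 | in [0,0] | out [-6,4] | prev [0,0] | push {0,1}
  [5] u=4 | in [-6,5] | out [-6,6] | prev ⊥ | push {}
  [6] u=5 | in ⊥ | out [-6,5] | ==
  [7] u=6 | in [-6,4] | out [-4,6] | prev ⊥ | push {3,4}
  [8] u=0 | in [-6,6] | out [-6,4] | prev [-4,0] | push {2,6}
  [9] u=1 | in [-6,4] | out [-6,4] | prev [0,0] | push {}
  [10] u=3 | in [-6,6] | out [-6,4] | ==
  [11] u=4 | in [-6,6] | out [-6,6] | ==
  [12] u=2 | in [-6,5] | out [-4,6] | ==
  [13] u=6 | in [-6,4] | out [-4,6] | ==

Converged values:
  [0] [-6,4]
  [1] [-6,4]
  [2] [-4,6]
  [3] [-6,4]
  [4] [-6,6]
  [5] [-6,5]
  [6] [-4,6]

[-6,6]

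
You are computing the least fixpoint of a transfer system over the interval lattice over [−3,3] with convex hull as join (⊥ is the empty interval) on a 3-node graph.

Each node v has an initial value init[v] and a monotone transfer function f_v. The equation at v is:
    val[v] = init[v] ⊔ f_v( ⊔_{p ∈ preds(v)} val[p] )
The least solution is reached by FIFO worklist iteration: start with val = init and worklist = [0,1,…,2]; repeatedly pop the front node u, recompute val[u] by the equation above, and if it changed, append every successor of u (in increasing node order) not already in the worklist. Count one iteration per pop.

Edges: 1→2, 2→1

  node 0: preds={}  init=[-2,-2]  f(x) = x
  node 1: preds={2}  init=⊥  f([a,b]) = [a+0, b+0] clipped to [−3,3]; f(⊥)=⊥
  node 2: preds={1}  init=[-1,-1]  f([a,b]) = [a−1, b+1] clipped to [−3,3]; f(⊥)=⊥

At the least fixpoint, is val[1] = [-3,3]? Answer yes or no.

yes

Iteration log — 11 steps:
  step 1. node 0  ⊔preds=⊥  new=[-2,-2]  stable
  step 2. node 1  ⊔preds=[-1,-1]  new=[-1,-1]  old=⊥  +wl: 
  step 3. node 2  ⊔preds=[-1,-1]  new=[-2,0]  old=[-1,-1]  +wl: 1
  step 4. node 1  ⊔preds=[-2,0]  new=[-2,0]  old=[-1,-1]  +wl: 2
  step 5. node 2  ⊔preds=[-2,0]  new=[-3,1]  old=[-2,0]  +wl: 1
  step 6. node 1  ⊔preds=[-3,1]  new=[-3,1]  old=[-2,0]  +wl: 2
  step 7. node 2  ⊔preds=[-3,1]  new=[-3,2]  old=[-3,1]  +wl: 1
  step 8. node 1  ⊔preds=[-3,2]  new=[-3,2]  old=[-3,1]  +wl: 2
  step 9. node 2  ⊔preds=[-3,2]  new=[-3,3]  old=[-3,2]  +wl: 1
  step 10. node 1  ⊔preds=[-3,3]  new=[-3,3]  old=[-3,2]  +wl: 2
  step 11. node 2  ⊔preds=[-3,3]  new=[-3,3]  stable

Least fixpoint reached:
  node 0: [-2,-2]
  node 1: [-3,3]
  node 2: [-3,3]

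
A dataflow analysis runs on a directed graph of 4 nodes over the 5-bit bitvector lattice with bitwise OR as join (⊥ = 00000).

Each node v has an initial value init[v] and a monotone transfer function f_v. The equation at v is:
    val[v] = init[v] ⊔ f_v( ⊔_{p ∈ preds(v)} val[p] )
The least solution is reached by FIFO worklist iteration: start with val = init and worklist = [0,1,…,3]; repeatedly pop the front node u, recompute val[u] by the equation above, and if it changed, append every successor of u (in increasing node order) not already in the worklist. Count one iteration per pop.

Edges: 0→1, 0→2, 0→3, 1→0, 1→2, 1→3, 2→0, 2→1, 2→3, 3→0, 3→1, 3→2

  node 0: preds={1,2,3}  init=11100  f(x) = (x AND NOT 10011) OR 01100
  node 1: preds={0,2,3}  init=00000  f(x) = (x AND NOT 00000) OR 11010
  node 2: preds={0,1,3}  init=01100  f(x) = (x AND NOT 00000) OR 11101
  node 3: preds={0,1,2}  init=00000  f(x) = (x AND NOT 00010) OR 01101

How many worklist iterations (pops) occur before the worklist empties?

9

Worklist (9 pops):
  #1 pop 0: in=01100 → 11100 (no change)
  #2 pop 1: in=11100 → 11110 (was 00000); enqueue [0]
  #3 pop 2: in=11110 → 11111 (was 01100); enqueue [1]
  #4 pop 3: in=11111 → 11101 (was 00000); enqueue [2]
  #5 pop 0: in=11111 → 11100 (no change)
  #6 pop 1: in=11111 → 11111 (was 11110); enqueue [0,3]
  #7 pop 2: in=11111 → 11111 (no change)
  #8 pop 0: in=11111 → 11100 (no change)
  #9 pop 3: in=11111 → 11101 (no change)

Fixpoint:
  val[0] = 11100
  val[1] = 11111
  val[2] = 11111
  val[3] = 11101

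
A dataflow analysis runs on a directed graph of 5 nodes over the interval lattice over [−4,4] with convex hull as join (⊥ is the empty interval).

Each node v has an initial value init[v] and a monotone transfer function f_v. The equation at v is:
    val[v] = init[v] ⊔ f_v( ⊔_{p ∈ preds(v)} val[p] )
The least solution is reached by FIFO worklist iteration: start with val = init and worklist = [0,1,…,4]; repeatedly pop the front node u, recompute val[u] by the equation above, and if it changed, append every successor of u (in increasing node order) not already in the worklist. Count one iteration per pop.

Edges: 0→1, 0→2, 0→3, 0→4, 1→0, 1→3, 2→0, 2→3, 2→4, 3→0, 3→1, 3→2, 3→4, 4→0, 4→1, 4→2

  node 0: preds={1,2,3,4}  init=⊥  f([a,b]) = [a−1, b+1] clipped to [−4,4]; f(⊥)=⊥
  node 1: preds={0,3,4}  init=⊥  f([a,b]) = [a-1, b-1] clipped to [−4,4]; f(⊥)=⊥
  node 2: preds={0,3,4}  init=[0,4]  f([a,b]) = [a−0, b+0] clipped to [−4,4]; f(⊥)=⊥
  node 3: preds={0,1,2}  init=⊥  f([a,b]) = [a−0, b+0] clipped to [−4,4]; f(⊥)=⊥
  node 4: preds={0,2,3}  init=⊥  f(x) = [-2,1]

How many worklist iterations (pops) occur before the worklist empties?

16

Worklist (16 pops):
  #1 pop 0: in=[0,4] → [-1,4] (was ⊥); enqueue []
  #2 pop 1: in=[-1,4] → [-2,3] (was ⊥); enqueue [0]
  #3 pop 2: in=[-1,4] → [-1,4] (was [0,4]); enqueue []
  #4 pop 3: in=[-2,4] → [-2,4] (was ⊥); enqueue [1,2]
  #5 pop 4: in=[-2,4] → [-2,1] (was ⊥); enqueue []
  #6 pop 0: in=[-2,4] → [-3,4] (was [-1,4]); enqueue [3,4]
  #7 pop 1: in=[-3,4] → [-4,3] (was [-2,3]); enqueue [0]
  #8 pop 2: in=[-3,4] → [-3,4] (was [-1,4]); enqueue []
  #9 pop 3: in=[-4,4] → [-4,4] (was [-2,4]); enqueue [1,2]
  #10 pop 4: in=[-4,4] → [-2,1] (no change)
  #11 pop 0: in=[-4,4] → [-4,4] (was [-3,4]); enqueue [3,4]
  #12 pop 1: in=[-4,4] → [-4,3] (no change)
  #13 pop 2: in=[-4,4] → [-4,4] (was [-3,4]); enqueue [0]
  #14 pop 3: in=[-4,4] → [-4,4] (no change)
  #15 pop 4: in=[-4,4] → [-2,1] (no change)
  #16 pop 0: in=[-4,4] → [-4,4] (no change)

Fixpoint:
  val[0] = [-4,4]
  val[1] = [-4,3]
  val[2] = [-4,4]
  val[3] = [-4,4]
  val[4] = [-2,1]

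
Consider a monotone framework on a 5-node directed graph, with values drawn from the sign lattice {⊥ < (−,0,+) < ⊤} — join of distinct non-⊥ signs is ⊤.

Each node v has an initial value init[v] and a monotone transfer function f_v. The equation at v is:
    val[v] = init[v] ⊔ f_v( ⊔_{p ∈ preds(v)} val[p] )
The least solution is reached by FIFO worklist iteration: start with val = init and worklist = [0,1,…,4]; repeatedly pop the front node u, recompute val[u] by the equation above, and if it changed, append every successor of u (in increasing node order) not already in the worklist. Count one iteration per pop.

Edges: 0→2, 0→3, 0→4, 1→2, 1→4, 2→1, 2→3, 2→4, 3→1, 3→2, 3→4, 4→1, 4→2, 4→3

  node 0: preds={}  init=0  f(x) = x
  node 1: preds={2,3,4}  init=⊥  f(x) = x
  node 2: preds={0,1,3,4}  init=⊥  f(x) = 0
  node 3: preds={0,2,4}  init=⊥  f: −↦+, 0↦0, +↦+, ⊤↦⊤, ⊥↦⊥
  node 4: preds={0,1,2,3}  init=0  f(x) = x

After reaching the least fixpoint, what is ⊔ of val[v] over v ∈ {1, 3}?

Worklist (7 pops):
  #1 pop 0: in=⊥ → 0 (no change)
  #2 pop 1: in=0 → 0 (was ⊥); enqueue []
  #3 pop 2: in=0 → 0 (was ⊥); enqueue [1]
  #4 pop 3: in=0 → 0 (was ⊥); enqueue [2]
  #5 pop 4: in=0 → 0 (no change)
  #6 pop 1: in=0 → 0 (no change)
  #7 pop 2: in=0 → 0 (no change)

Fixpoint:
  val[0] = 0
  val[1] = 0
  val[2] = 0
  val[3] = 0
  val[4] = 0

0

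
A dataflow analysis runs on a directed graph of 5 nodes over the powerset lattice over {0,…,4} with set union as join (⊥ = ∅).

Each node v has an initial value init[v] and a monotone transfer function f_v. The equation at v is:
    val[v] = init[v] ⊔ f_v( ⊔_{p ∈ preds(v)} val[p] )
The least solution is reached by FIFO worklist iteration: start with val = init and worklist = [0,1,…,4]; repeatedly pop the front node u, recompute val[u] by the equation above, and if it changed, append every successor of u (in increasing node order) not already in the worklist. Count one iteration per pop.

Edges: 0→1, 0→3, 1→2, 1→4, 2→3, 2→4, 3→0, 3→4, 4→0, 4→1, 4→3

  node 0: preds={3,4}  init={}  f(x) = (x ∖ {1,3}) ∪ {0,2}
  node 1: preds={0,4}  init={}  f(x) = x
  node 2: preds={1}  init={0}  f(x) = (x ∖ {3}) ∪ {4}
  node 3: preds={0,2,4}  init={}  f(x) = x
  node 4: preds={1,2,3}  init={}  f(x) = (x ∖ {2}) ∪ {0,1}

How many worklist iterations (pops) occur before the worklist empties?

Trace (12 dequeues):
  [1] u=0 | in {} | out {0,2} | prev {} | push {}
  [2] u=1 | in {0,2} | out {0,2} | prev {} | push {}
  [3] u=2 | in {0,2} | out {0,2,4} | prev {0} | push {}
  [4] u=3 | in {0,2,4} | out {0,2,4} | prev {} | push {0}
  [5] u=4 | in {0,2,4} | out {0,1,4} | prev {} | push {1,3}
  [6] u=0 | in {0,1,2,4} | out {0,2,4} | prev {0,2} | push {}
  [7] u=1 | in {0,1,2,4} | out {0,1,2,4} | prev {0,2} | push {2,4}
  [8] u=3 | in {0,1,2,4} | out {0,1,2,4} | prev {0,2,4} | push {0}
  [9] u=2 | in {0,1,2,4} | out {0,1,2,4} | prev {0,2,4} | push {3}
  [10] u=4 | in {0,1,2,4} | out {0,1,4} | ==
  [11] u=0 | in {0,1,2,4} | out {0,2,4} | ==
  [12] u=3 | in {0,1,2,4} | out {0,1,2,4} | ==

Converged values:
  [0] {0,2,4}
  [1] {0,1,2,4}
  [2] {0,1,2,4}
  [3] {0,1,2,4}
  [4] {0,1,4}

12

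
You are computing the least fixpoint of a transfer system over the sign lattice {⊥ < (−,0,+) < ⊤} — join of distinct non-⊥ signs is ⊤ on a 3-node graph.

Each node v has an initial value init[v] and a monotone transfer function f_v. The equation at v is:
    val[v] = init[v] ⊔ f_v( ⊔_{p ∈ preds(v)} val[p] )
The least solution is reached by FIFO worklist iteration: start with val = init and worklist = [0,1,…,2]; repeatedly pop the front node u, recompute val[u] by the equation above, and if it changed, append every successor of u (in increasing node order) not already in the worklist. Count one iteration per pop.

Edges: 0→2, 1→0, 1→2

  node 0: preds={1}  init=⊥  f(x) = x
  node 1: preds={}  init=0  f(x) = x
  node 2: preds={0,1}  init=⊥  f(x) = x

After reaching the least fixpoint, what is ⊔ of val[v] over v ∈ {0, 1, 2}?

Worklist (3 pops):
  #1 pop 0: in=0 → 0 (was ⊥); enqueue []
  #2 pop 1: in=⊥ → 0 (no change)
  #3 pop 2: in=0 → 0 (was ⊥); enqueue []

Fixpoint:
  val[0] = 0
  val[1] = 0
  val[2] = 0

0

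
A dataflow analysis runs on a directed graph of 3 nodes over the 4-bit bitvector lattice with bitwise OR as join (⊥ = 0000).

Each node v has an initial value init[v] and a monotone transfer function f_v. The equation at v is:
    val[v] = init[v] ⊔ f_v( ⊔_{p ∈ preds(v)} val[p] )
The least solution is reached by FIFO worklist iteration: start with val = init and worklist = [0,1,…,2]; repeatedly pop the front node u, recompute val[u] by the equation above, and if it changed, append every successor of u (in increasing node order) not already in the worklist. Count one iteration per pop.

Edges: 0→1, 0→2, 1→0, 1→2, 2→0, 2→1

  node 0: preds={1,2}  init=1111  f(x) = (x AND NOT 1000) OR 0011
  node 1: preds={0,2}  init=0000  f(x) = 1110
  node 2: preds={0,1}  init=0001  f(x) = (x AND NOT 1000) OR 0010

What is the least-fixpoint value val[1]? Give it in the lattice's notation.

Iteration log — 5 steps:
  step 1. node 0  ⊔preds=0001  new=1111  stable
  step 2. node 1  ⊔preds=1111  new=1110  old=0000  +wl: 0
  step 3. node 2  ⊔preds=1111  new=0111  old=0001  +wl: 1
  step 4. node 0  ⊔preds=1111  new=1111  stable
  step 5. node 1  ⊔preds=1111  new=1110  stable

Least fixpoint reached:
  node 0: 1111
  node 1: 1110
  node 2: 0111

1110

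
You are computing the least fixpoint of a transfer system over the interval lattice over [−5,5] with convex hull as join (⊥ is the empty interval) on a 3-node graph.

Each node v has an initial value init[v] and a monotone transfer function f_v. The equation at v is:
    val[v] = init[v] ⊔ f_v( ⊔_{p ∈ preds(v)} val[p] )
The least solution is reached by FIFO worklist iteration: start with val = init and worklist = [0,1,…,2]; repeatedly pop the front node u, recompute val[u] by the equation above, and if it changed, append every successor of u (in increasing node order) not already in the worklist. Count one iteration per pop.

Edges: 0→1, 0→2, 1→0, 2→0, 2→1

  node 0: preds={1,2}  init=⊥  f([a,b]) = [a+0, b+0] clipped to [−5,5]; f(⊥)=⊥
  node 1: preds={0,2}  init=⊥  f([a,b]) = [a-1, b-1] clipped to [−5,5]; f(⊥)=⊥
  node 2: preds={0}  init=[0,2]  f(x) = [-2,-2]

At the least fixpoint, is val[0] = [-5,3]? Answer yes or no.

no

Trace (15 dequeues):
  [1] u=0 | in [0,2] | out [0,2] | prev ⊥ | push {}
  [2] u=1 | in [0,2] | out [-1,1] | prev ⊥ | push {0}
  [3] u=2 | in [0,2] | out [-2,2] | prev [0,2] | push {1}
  [4] u=0 | in [-2,2] | out [-2,2] | prev [0,2] | push {2}
  [5] u=1 | in [-2,2] | out [-3,1] | prev [-1,1] | push {0}
  [6] u=2 | in [-2,2] | out [-2,2] | ==
  [7] u=0 | in [-3,2] | out [-3,2] | prev [-2,2] | push {1,2}
  [8] u=1 | in [-3,2] | out [-4,1] | prev [-3,1] | push {0}
  [9] u=2 | in [-3,2] | out [-2,2] | ==
  [10] u=0 | in [-4,2] | out [-4,2] | prev [-3,2] | push {1,2}
  [11] u=1 | in [-4,2] | out [-5,1] | prev [-4,1] | push {0}
  [12] u=2 | in [-4,2] | out [-2,2] | ==
  [13] u=0 | in [-5,2] | out [-5,2] | prev [-4,2] | push {1,2}
  [14] u=1 | in [-5,2] | out [-5,1] | ==
  [15] u=2 | in [-5,2] | out [-2,2] | ==

Converged values:
  [0] [-5,2]
  [1] [-5,1]
  [2] [-2,2]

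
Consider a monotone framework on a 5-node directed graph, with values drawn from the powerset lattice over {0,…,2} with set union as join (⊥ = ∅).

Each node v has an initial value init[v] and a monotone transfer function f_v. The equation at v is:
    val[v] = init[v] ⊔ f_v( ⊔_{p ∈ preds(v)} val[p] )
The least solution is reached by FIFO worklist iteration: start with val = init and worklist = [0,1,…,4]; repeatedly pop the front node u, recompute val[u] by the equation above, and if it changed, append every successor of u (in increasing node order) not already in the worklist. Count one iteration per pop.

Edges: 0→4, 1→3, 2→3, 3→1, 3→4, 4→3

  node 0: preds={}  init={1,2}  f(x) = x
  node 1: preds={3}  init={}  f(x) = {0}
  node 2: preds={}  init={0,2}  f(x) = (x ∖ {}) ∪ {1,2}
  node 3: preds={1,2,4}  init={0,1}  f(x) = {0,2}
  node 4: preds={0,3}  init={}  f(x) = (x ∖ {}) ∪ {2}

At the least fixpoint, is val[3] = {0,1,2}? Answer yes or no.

yes

Trace (7 dequeues):
  [1] u=0 | in {} | out {1,2} | ==
  [2] u=1 | in {0,1} | out {0} | prev {} | push {}
  [3] u=2 | in {} | out {0,1,2} | prev {0,2} | push {}
  [4] u=3 | in {0,1,2} | out {0,1,2} | prev {0,1} | push {1}
  [5] u=4 | in {0,1,2} | out {0,1,2} | prev {} | push {3}
  [6] u=1 | in {0,1,2} | out {0} | ==
  [7] u=3 | in {0,1,2} | out {0,1,2} | ==

Converged values:
  [0] {1,2}
  [1] {0}
  [2] {0,1,2}
  [3] {0,1,2}
  [4] {0,1,2}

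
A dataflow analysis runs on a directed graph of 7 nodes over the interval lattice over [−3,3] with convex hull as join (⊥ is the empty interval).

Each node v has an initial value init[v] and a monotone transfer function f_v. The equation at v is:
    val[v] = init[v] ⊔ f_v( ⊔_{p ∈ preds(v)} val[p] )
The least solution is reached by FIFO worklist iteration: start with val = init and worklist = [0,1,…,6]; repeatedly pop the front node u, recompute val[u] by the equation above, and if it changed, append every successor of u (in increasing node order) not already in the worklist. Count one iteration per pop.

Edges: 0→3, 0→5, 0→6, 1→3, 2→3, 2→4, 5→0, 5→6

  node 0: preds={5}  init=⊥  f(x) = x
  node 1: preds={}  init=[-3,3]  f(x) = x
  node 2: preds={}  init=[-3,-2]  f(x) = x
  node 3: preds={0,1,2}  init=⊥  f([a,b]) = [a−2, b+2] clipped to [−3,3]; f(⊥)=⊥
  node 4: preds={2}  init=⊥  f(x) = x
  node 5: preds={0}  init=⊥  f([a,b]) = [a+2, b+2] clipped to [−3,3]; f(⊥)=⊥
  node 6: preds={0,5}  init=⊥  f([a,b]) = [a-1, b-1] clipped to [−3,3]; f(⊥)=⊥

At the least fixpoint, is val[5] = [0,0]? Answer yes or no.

no

Trace (7 dequeues):
  [1] u=0 | in ⊥ | out ⊥ | ==
  [2] u=1 | in ⊥ | out [-3,3] | ==
  [3] u=2 | in ⊥ | out [-3,-2] | ==
  [4] u=3 | in [-3,3] | out [-3,3] | prev ⊥ | push {}
  [5] u=4 | in [-3,-2] | out [-3,-2] | prev ⊥ | push {}
  [6] u=5 | in ⊥ | out ⊥ | ==
  [7] u=6 | in ⊥ | out ⊥ | ==

Converged values:
  [0] ⊥
  [1] [-3,3]
  [2] [-3,-2]
  [3] [-3,3]
  [4] [-3,-2]
  [5] ⊥
  [6] ⊥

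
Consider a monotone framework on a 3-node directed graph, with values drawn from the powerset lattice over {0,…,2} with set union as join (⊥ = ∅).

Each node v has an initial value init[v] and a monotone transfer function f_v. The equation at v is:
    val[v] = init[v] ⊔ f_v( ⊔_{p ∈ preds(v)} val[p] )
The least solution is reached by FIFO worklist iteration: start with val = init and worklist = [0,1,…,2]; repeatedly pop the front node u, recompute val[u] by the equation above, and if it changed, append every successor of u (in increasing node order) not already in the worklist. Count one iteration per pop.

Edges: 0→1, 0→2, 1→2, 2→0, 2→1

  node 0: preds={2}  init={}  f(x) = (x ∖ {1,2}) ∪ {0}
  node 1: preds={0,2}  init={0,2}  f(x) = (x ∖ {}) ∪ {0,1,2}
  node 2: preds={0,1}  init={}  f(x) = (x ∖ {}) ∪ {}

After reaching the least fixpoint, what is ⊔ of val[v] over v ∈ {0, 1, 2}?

Worklist (5 pops):
  #1 pop 0: in={} → {0} (was {}); enqueue []
  #2 pop 1: in={0} → {0,1,2} (was {0,2}); enqueue []
  #3 pop 2: in={0,1,2} → {0,1,2} (was {}); enqueue [0,1]
  #4 pop 0: in={0,1,2} → {0} (no change)
  #5 pop 1: in={0,1,2} → {0,1,2} (no change)

Fixpoint:
  val[0] = {0}
  val[1] = {0,1,2}
  val[2] = {0,1,2}

{0,1,2}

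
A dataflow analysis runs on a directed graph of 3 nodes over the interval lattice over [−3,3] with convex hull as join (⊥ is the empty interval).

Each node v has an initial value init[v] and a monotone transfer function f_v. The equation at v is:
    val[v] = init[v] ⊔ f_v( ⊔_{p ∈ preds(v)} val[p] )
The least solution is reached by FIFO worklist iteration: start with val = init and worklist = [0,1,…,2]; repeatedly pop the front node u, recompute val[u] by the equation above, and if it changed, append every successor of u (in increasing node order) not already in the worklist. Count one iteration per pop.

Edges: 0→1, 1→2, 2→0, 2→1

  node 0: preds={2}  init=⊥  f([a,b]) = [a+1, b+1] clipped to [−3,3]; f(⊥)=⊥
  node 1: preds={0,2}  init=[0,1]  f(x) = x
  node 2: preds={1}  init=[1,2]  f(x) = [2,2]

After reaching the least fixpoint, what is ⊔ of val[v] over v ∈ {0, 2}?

[1,3]

Trace (3 dequeues):
  [1] u=0 | in [1,2] | out [2,3] | prev ⊥ | push {}
  [2] u=1 | in [1,3] | out [0,3] | prev [0,1] | push {}
  [3] u=2 | in [0,3] | out [1,2] | ==

Converged values:
  [0] [2,3]
  [1] [0,3]
  [2] [1,2]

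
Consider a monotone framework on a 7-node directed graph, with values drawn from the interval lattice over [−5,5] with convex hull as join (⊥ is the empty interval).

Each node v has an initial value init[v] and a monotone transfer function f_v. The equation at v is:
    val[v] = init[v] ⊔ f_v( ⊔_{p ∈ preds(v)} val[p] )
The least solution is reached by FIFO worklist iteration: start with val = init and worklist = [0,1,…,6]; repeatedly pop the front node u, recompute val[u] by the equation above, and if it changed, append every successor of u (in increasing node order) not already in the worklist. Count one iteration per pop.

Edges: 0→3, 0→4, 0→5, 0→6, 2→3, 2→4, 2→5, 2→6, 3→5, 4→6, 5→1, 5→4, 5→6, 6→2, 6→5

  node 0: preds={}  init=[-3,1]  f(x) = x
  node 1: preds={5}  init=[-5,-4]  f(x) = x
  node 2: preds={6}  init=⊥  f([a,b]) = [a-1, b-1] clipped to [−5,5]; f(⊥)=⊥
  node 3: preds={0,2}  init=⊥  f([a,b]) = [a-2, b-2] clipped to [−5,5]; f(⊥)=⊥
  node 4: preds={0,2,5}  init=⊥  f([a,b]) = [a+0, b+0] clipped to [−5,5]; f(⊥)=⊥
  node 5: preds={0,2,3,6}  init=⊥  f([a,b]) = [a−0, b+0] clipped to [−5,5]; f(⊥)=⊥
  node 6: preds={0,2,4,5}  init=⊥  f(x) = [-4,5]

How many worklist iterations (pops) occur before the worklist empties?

17

Worklist (17 pops):
  #1 pop 0: in=⊥ → [-3,1] (no change)
  #2 pop 1: in=⊥ → [-5,-4] (no change)
  #3 pop 2: in=⊥ → ⊥ (no change)
  #4 pop 3: in=[-3,1] → [-5,-1] (was ⊥); enqueue []
  #5 pop 4: in=[-3,1] → [-3,1] (was ⊥); enqueue []
  #6 pop 5: in=[-5,1] → [-5,1] (was ⊥); enqueue [1,4]
  #7 pop 6: in=[-5,1] → [-4,5] (was ⊥); enqueue [2,5]
  #8 pop 1: in=[-5,1] → [-5,1] (was [-5,-4]); enqueue []
  #9 pop 4: in=[-5,1] → [-5,1] (was [-3,1]); enqueue [6]
  #10 pop 2: in=[-4,5] → [-5,4] (was ⊥); enqueue [3,4]
  #11 pop 5: in=[-5,5] → [-5,5] (was [-5,1]); enqueue [1]
  #12 pop 6: in=[-5,5] → [-4,5] (no change)
  #13 pop 3: in=[-5,4] → [-5,2] (was [-5,-1]); enqueue [5]
  #14 pop 4: in=[-5,5] → [-5,5] (was [-5,1]); enqueue [6]
  #15 pop 1: in=[-5,5] → [-5,5] (was [-5,1]); enqueue []
  #16 pop 5: in=[-5,5] → [-5,5] (no change)
  #17 pop 6: in=[-5,5] → [-4,5] (no change)

Fixpoint:
  val[0] = [-3,1]
  val[1] = [-5,5]
  val[2] = [-5,4]
  val[3] = [-5,2]
  val[4] = [-5,5]
  val[5] = [-5,5]
  val[6] = [-4,5]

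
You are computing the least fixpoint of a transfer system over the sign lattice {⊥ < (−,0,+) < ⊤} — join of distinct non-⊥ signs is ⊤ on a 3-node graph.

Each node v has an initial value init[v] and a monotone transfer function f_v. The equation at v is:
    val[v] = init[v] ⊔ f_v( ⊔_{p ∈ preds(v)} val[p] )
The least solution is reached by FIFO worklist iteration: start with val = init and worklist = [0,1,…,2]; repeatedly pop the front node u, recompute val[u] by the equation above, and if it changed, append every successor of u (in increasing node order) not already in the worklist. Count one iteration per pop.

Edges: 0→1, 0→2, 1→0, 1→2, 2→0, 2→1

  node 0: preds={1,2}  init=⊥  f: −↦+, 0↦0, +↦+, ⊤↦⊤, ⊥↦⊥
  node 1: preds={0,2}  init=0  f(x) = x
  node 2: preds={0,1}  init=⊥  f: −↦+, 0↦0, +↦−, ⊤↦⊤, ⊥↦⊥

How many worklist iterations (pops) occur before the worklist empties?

Iteration log — 5 steps:
  step 1. node 0  ⊔preds=0  new=0  old=⊥  +wl: 
  step 2. node 1  ⊔preds=0  new=0  stable
  step 3. node 2  ⊔preds=0  new=0  old=⊥  +wl: 0,1
  step 4. node 0  ⊔preds=0  new=0  stable
  step 5. node 1  ⊔preds=0  new=0  stable

Least fixpoint reached:
  node 0: 0
  node 1: 0
  node 2: 0

5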